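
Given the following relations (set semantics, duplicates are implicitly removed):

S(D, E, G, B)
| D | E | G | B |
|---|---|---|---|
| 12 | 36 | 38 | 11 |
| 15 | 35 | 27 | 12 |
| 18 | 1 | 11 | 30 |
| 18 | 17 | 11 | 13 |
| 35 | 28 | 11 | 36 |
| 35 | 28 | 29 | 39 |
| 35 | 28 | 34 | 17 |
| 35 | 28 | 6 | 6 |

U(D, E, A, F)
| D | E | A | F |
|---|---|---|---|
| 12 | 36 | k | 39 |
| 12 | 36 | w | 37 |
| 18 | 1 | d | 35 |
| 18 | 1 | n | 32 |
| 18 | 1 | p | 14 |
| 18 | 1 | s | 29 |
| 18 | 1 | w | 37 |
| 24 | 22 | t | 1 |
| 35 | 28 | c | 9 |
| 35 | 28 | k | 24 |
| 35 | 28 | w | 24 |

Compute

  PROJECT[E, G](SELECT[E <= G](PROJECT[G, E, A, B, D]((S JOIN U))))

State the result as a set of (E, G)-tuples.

{(1, 11), (28, 29), (28, 34), (36, 38)}

S ⋈ U (natural join on D, E): {(12, 36, 38, 11, k, 39), (12, 36, 38, 11, w, 37), (18, 1, 11, 30, d, 35), (18, 1, 11, 30, n, 32), (18, 1, 11, 30, p, 14), (18, 1, 11, 30, s, 29), (18, 1, 11, 30, w, 37), (35, 28, 11, 36, c, 9), (35, 28, 11, 36, k, 24), (35, 28, 11, 36, w, 24), (35, 28, 29, 39, c, 9), (35, 28, 29, 39, k, 24), (35, 28, 29, 39, w, 24), (35, 28, 34, 17, c, 9), (35, 28, 34, 17, k, 24), (35, 28, 34, 17, w, 24), (35, 28, 6, 6, c, 9), (35, 28, 6, 6, k, 24), (35, 28, 6, 6, w, 24)}
π[G, E, A, B, D]: project onto (G, E, A, B, D) → {(11, 1, d, 30, 18), (11, 1, n, 30, 18), (11, 1, p, 30, 18), (11, 1, s, 30, 18), (11, 1, w, 30, 18), (11, 28, c, 36, 35), (11, 28, k, 36, 35), (11, 28, w, 36, 35), (29, 28, c, 39, 35), (29, 28, k, 39, 35), (29, 28, w, 39, 35), (34, 28, c, 17, 35), (34, 28, k, 17, 35), (34, 28, w, 17, 35), (38, 36, k, 11, 12), (38, 36, w, 11, 12), (6, 28, c, 6, 35), (6, 28, k, 6, 35), (6, 28, w, 6, 35)}
Selection E <= G: {(11, 1, d, 30, 18), (11, 1, n, 30, 18), (11, 1, p, 30, 18), (11, 1, s, 30, 18), (11, 1, w, 30, 18), (29, 28, c, 39, 35), (29, 28, k, 39, 35), (29, 28, w, 39, 35), (34, 28, c, 17, 35), (34, 28, k, 17, 35), (34, 28, w, 17, 35), (38, 36, k, 11, 12), (38, 36, w, 11, 12)}
π[E, G]: project onto (E, G) (9 duplicate(s) eliminated) → {(1, 11), (28, 29), (28, 34), (36, 38)}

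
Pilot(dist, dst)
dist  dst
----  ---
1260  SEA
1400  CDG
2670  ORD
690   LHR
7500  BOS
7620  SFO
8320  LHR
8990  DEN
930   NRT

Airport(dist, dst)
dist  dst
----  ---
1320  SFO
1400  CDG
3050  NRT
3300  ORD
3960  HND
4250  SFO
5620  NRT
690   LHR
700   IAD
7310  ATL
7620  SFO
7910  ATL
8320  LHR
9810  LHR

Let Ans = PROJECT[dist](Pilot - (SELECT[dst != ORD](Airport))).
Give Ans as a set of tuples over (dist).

Apply σ_{dst != ORD}; surviving tuples: {(1320, SFO), (1400, CDG), (3050, NRT), (3960, HND), (4250, SFO), (5620, NRT), (690, LHR), (700, IAD), (7310, ATL), (7620, SFO), (7910, ATL), (8320, LHR), (9810, LHR)}
Set difference of the two operands is {(1260, SEA), (2670, ORD), (7500, BOS), (8990, DEN), (930, NRT)}.
π_{dist} gives {1260, 2670, 7500, 8990, 930}.

{1260, 2670, 7500, 8990, 930}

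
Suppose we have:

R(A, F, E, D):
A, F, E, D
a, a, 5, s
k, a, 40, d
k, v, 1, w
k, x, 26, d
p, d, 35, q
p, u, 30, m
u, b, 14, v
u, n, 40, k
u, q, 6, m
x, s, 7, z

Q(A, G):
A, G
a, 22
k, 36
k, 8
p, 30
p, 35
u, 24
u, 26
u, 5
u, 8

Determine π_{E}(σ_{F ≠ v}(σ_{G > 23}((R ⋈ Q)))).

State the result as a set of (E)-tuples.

{14, 26, 30, 35, 40, 6}

Natural join on A: {(a, a, 5, s, 22), (k, a, 40, d, 36), (k, a, 40, d, 8), (k, v, 1, w, 36), (k, v, 1, w, 8), (k, x, 26, d, 36), (k, x, 26, d, 8), (p, d, 35, q, 30), (p, d, 35, q, 35), (p, u, 30, m, 30), (p, u, 30, m, 35), (u, b, 14, v, 24), (u, b, 14, v, 26), (u, b, 14, v, 5), (u, b, 14, v, 8), (u, n, 40, k, 24), (u, n, 40, k, 26), (u, n, 40, k, 5), (u, n, 40, k, 8), (u, q, 6, m, 24), (u, q, 6, m, 26), (u, q, 6, m, 5), (u, q, 6, m, 8)}
Selection G > 23: {(k, a, 40, d, 36), (k, v, 1, w, 36), (k, x, 26, d, 36), (p, d, 35, q, 30), (p, d, 35, q, 35), (p, u, 30, m, 30), (p, u, 30, m, 35), (u, b, 14, v, 24), (u, b, 14, v, 26), (u, n, 40, k, 24), (u, n, 40, k, 26), (u, q, 6, m, 24), (u, q, 6, m, 26)}
Selection F ≠ v: {(k, a, 40, d, 36), (k, x, 26, d, 36), (p, d, 35, q, 30), (p, d, 35, q, 35), (p, u, 30, m, 30), (p, u, 30, m, 35), (u, b, 14, v, 24), (u, b, 14, v, 26), (u, n, 40, k, 24), (u, n, 40, k, 26), (u, q, 6, m, 24), (u, q, 6, m, 26)}
Projecting to E (6 duplicate(s) eliminated): {14, 26, 30, 35, 40, 6}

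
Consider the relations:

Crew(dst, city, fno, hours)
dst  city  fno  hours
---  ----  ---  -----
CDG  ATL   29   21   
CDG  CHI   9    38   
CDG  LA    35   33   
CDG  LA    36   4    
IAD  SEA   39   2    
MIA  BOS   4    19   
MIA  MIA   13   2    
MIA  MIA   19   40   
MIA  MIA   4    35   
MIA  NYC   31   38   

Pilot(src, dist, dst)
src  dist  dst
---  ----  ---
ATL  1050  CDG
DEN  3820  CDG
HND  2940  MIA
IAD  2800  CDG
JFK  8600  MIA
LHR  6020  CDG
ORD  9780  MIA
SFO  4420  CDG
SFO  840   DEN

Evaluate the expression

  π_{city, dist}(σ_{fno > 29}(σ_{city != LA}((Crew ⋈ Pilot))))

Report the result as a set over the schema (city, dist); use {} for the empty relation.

{(NYC, 2940), (NYC, 8600), (NYC, 9780)}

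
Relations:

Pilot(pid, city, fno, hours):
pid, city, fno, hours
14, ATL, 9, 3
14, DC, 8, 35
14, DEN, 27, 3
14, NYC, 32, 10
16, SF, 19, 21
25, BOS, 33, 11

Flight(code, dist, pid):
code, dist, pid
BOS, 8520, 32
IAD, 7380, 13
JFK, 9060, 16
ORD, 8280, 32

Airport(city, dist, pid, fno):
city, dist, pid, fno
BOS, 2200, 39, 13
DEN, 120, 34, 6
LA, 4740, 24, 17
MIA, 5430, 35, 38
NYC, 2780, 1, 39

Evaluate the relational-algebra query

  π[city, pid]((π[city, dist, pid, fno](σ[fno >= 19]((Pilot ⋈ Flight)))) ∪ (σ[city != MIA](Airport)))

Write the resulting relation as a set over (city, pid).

Natural join on pid: {(16, SF, 19, 21, JFK, 9060)}
Filtering on fno >= 19 leaves {(16, SF, 19, 21, JFK, 9060)}.
Keep only column(s) city, dist, pid, fno: {(SF, 9060, 16, 19)}
Filtering on city != MIA leaves {(BOS, 2200, 39, 13), (DEN, 120, 34, 6), (LA, 4740, 24, 17), (NYC, 2780, 1, 39)}.
Set union of the two operands is {(BOS, 2200, 39, 13), (DEN, 120, 34, 6), (LA, 4740, 24, 17), (NYC, 2780, 1, 39), (SF, 9060, 16, 19)}.
Keep only column(s) city, pid: {(BOS, 39), (DEN, 34), (LA, 24), (NYC, 1), (SF, 16)}

{(BOS, 39), (DEN, 34), (LA, 24), (NYC, 1), (SF, 16)}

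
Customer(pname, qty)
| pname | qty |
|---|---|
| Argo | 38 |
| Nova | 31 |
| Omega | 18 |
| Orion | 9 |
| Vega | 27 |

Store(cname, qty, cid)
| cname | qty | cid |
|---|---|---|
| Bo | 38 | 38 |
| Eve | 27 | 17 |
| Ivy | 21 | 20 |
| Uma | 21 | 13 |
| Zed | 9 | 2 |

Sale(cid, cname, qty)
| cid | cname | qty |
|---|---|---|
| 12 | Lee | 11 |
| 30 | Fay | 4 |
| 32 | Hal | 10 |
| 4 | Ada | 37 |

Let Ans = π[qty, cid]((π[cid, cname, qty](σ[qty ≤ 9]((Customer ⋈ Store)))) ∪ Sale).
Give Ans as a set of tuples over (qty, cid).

Customer ⋈ Store (natural join on qty): {(Argo, 38, Bo, 38), (Orion, 9, Zed, 2), (Vega, 27, Eve, 17)}
σ[qty ≤ 9]: keep tuples satisfying qty ≤ 9 → {(Orion, 9, Zed, 2)}
Keep only column(s) cid, cname, qty: {(2, Zed, 9)}
Union: {(2, Zed, 9)} with {(12, Lee, 11), (30, Fay, 4), (32, Hal, 10), (4, Ada, 37)} → {(12, Lee, 11), (2, Zed, 9), (30, Fay, 4), (32, Hal, 10), (4, Ada, 37)}
Keep only column(s) qty, cid: {(10, 32), (11, 12), (37, 4), (4, 30), (9, 2)}

{(10, 32), (11, 12), (37, 4), (4, 30), (9, 2)}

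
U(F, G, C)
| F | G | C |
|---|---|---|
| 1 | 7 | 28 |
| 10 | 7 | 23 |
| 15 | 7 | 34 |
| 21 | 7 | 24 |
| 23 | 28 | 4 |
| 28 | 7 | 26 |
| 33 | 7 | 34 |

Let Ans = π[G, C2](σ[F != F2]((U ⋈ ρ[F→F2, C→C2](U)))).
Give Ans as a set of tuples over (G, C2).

{(7, 23), (7, 24), (7, 26), (7, 28), (7, 34)}

ρ[F→F2, C→C2]: schema becomes (F2, G, C2); tuples unchanged.
Natural join on G: {(1, 7, 28, 1, 28), (1, 7, 28, 10, 23), (1, 7, 28, 15, 34), (1, 7, 28, 21, 24), (1, 7, 28, 28, 26), (1, 7, 28, 33, 34), (10, 7, 23, 1, 28), (10, 7, 23, 10, 23), (10, 7, 23, 15, 34), (10, 7, 23, 21, 24), (10, 7, 23, 28, 26), (10, 7, 23, 33, 34), (15, 7, 34, 1, 28), (15, 7, 34, 10, 23), (15, 7, 34, 15, 34), (15, 7, 34, 21, 24), (15, 7, 34, 28, 26), (15, 7, 34, 33, 34), (21, 7, 24, 1, 28), (21, 7, 24, 10, 23), (21, 7, 24, 15, 34), (21, 7, 24, 21, 24), (21, 7, 24, 28, 26), (21, 7, 24, 33, 34), (23, 28, 4, 23, 4), (28, 7, 26, 1, 28), (28, 7, 26, 10, 23), (28, 7, 26, 15, 34), (28, 7, 26, 21, 24), (28, 7, 26, 28, 26), (28, 7, 26, 33, 34), (33, 7, 34, 1, 28), (33, 7, 34, 10, 23), (33, 7, 34, 15, 34), (33, 7, 34, 21, 24), (33, 7, 34, 28, 26), (33, 7, 34, 33, 34)}
Selection F != F2: {(1, 7, 28, 10, 23), (1, 7, 28, 15, 34), (1, 7, 28, 21, 24), (1, 7, 28, 28, 26), (1, 7, 28, 33, 34), (10, 7, 23, 1, 28), (10, 7, 23, 15, 34), (10, 7, 23, 21, 24), (10, 7, 23, 28, 26), (10, 7, 23, 33, 34), (15, 7, 34, 1, 28), (15, 7, 34, 10, 23), (15, 7, 34, 21, 24), (15, 7, 34, 28, 26), (15, 7, 34, 33, 34), (21, 7, 24, 1, 28), (21, 7, 24, 10, 23), (21, 7, 24, 15, 34), (21, 7, 24, 28, 26), (21, 7, 24, 33, 34), (28, 7, 26, 1, 28), (28, 7, 26, 10, 23), (28, 7, 26, 15, 34), (28, 7, 26, 21, 24), (28, 7, 26, 33, 34), (33, 7, 34, 1, 28), (33, 7, 34, 10, 23), (33, 7, 34, 15, 34), (33, 7, 34, 21, 24), (33, 7, 34, 28, 26)}
Projecting to G, C2 (25 duplicate(s) eliminated): {(7, 23), (7, 24), (7, 26), (7, 28), (7, 34)}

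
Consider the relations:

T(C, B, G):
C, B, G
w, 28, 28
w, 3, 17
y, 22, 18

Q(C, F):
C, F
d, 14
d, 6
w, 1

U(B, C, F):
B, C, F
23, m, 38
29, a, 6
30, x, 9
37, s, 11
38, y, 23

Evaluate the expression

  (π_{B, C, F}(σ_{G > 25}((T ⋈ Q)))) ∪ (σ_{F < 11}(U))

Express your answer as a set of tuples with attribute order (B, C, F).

{(28, w, 1), (29, a, 6), (30, x, 9)}

Joining T and Q on C yields {(w, 28, 28, 1), (w, 3, 17, 1)}.
σ[G > 25]: keep tuples satisfying G > 25 → {(w, 28, 28, 1)}
π[B, C, F]: project onto (B, C, F) → {(28, w, 1)}
σ[F < 11]: keep tuples satisfying F < 11 → {(29, a, 6), (30, x, 9)}
Set union of the two operands is {(28, w, 1), (29, a, 6), (30, x, 9)}.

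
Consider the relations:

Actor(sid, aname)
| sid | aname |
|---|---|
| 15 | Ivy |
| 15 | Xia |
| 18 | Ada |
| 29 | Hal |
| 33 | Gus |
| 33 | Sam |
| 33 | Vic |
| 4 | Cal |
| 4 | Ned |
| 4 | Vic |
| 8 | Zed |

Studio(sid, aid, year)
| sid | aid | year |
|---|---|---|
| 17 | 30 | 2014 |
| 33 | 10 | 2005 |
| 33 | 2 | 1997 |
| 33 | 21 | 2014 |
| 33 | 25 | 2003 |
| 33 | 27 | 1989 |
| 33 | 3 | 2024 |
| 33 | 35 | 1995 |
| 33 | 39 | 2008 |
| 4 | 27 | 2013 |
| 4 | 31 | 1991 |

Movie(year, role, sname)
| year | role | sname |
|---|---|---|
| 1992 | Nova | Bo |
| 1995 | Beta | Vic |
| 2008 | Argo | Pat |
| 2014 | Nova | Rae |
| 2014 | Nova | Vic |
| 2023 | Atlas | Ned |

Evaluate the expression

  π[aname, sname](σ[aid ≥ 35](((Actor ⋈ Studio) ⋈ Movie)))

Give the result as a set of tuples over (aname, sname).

Joining Actor and Studio on sid yields {(33, Gus, 10, 2005), (33, Gus, 2, 1997), (33, Gus, 21, 2014), (33, Gus, 25, 2003), (33, Gus, 27, 1989), (33, Gus, 3, 2024), (33, Gus, 35, 1995), (33, Gus, 39, 2008), (33, Sam, 10, 2005), (33, Sam, 2, 1997), (33, Sam, 21, 2014), (33, Sam, 25, 2003), (33, Sam, 27, 1989), (33, Sam, 3, 2024), (33, Sam, 35, 1995), (33, Sam, 39, 2008), (33, Vic, 10, 2005), (33, Vic, 2, 1997), (33, Vic, 21, 2014), (33, Vic, 25, 2003), (33, Vic, 27, 1989), (33, Vic, 3, 2024), (33, Vic, 35, 1995), (33, Vic, 39, 2008), (4, Cal, 27, 2013), (4, Cal, 31, 1991), (4, Ned, 27, 2013), (4, Ned, 31, 1991), (4, Vic, 27, 2013), (4, Vic, 31, 1991)}.
Joining (Actor ⋈ Studio) and Movie on year yields {(33, Gus, 21, 2014, Nova, Rae), (33, Gus, 21, 2014, Nova, Vic), (33, Gus, 35, 1995, Beta, Vic), (33, Gus, 39, 2008, Argo, Pat), (33, Sam, 21, 2014, Nova, Rae), (33, Sam, 21, 2014, Nova, Vic), (33, Sam, 35, 1995, Beta, Vic), (33, Sam, 39, 2008, Argo, Pat), (33, Vic, 21, 2014, Nova, Rae), (33, Vic, 21, 2014, Nova, Vic), (33, Vic, 35, 1995, Beta, Vic), (33, Vic, 39, 2008, Argo, Pat)}.
σ[aid ≥ 35]: keep tuples satisfying aid ≥ 35 → {(33, Gus, 35, 1995, Beta, Vic), (33, Gus, 39, 2008, Argo, Pat), (33, Sam, 35, 1995, Beta, Vic), (33, Sam, 39, 2008, Argo, Pat), (33, Vic, 35, 1995, Beta, Vic), (33, Vic, 39, 2008, Argo, Pat)}
Projecting to aname, sname: {(Gus, Pat), (Gus, Vic), (Sam, Pat), (Sam, Vic), (Vic, Pat), (Vic, Vic)}

{(Gus, Pat), (Gus, Vic), (Sam, Pat), (Sam, Vic), (Vic, Pat), (Vic, Vic)}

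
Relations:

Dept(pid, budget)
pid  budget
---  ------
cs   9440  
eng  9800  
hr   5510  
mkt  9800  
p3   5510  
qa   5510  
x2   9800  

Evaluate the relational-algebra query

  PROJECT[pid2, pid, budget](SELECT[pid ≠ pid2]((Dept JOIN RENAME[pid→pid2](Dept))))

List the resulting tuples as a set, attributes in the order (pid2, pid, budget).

ρ[pid→pid2]: schema becomes (pid2, budget); tuples unchanged.
Dept ⋈ RENAME[pid→pid2](Dept) (natural join on budget): {(cs, 9440, cs), (eng, 9800, eng), (eng, 9800, mkt), (eng, 9800, x2), (hr, 5510, hr), (hr, 5510, p3), (hr, 5510, qa), (mkt, 9800, eng), (mkt, 9800, mkt), (mkt, 9800, x2), (p3, 5510, hr), (p3, 5510, p3), (p3, 5510, qa), (qa, 5510, hr), (qa, 5510, p3), (qa, 5510, qa), (x2, 9800, eng), (x2, 9800, mkt), (x2, 9800, x2)}
Apply σ_{pid ≠ pid2}; surviving tuples: {(eng, 9800, mkt), (eng, 9800, x2), (hr, 5510, p3), (hr, 5510, qa), (mkt, 9800, eng), (mkt, 9800, x2), (p3, 5510, hr), (p3, 5510, qa), (qa, 5510, hr), (qa, 5510, p3), (x2, 9800, eng), (x2, 9800, mkt)}
Keep only column(s) pid2, pid, budget: {(eng, mkt, 9800), (eng, x2, 9800), (hr, p3, 5510), (hr, qa, 5510), (mkt, eng, 9800), (mkt, x2, 9800), (p3, hr, 5510), (p3, qa, 5510), (qa, hr, 5510), (qa, p3, 5510), (x2, eng, 9800), (x2, mkt, 9800)}

{(eng, mkt, 9800), (eng, x2, 9800), (hr, p3, 5510), (hr, qa, 5510), (mkt, eng, 9800), (mkt, x2, 9800), (p3, hr, 5510), (p3, qa, 5510), (qa, hr, 5510), (qa, p3, 5510), (x2, eng, 9800), (x2, mkt, 9800)}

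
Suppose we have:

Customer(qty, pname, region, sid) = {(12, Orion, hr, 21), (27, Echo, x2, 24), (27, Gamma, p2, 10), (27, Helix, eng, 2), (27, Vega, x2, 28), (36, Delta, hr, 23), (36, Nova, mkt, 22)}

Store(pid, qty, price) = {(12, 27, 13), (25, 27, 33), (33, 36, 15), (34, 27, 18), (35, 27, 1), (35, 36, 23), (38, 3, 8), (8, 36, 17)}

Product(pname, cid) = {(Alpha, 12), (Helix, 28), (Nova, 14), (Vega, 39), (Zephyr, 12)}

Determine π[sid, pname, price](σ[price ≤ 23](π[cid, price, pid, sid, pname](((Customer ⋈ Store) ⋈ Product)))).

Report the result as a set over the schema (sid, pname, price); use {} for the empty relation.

Customer ⋈ Store (natural join on qty): {(27, Echo, x2, 24, 12, 13), (27, Echo, x2, 24, 25, 33), (27, Echo, x2, 24, 34, 18), (27, Echo, x2, 24, 35, 1), (27, Gamma, p2, 10, 12, 13), (27, Gamma, p2, 10, 25, 33), (27, Gamma, p2, 10, 34, 18), (27, Gamma, p2, 10, 35, 1), (27, Helix, eng, 2, 12, 13), (27, Helix, eng, 2, 25, 33), (27, Helix, eng, 2, 34, 18), (27, Helix, eng, 2, 35, 1), (27, Vega, x2, 28, 12, 13), (27, Vega, x2, 28, 25, 33), (27, Vega, x2, 28, 34, 18), (27, Vega, x2, 28, 35, 1), (36, Delta, hr, 23, 33, 15), (36, Delta, hr, 23, 35, 23), (36, Delta, hr, 23, 8, 17), (36, Nova, mkt, 22, 33, 15), (36, Nova, mkt, 22, 35, 23), (36, Nova, mkt, 22, 8, 17)}
(Customer ⋈ Store) ⋈ Product (natural join on pname): {(27, Helix, eng, 2, 12, 13, 28), (27, Helix, eng, 2, 25, 33, 28), (27, Helix, eng, 2, 34, 18, 28), (27, Helix, eng, 2, 35, 1, 28), (27, Vega, x2, 28, 12, 13, 39), (27, Vega, x2, 28, 25, 33, 39), (27, Vega, x2, 28, 34, 18, 39), (27, Vega, x2, 28, 35, 1, 39), (36, Nova, mkt, 22, 33, 15, 14), (36, Nova, mkt, 22, 35, 23, 14), (36, Nova, mkt, 22, 8, 17, 14)}
Keep only column(s) cid, price, pid, sid, pname: {(14, 15, 33, 22, Nova), (14, 17, 8, 22, Nova), (14, 23, 35, 22, Nova), (28, 1, 35, 2, Helix), (28, 13, 12, 2, Helix), (28, 18, 34, 2, Helix), (28, 33, 25, 2, Helix), (39, 1, 35, 28, Vega), (39, 13, 12, 28, Vega), (39, 18, 34, 28, Vega), (39, 33, 25, 28, Vega)}
Apply σ_{price ≤ 23}; surviving tuples: {(14, 15, 33, 22, Nova), (14, 17, 8, 22, Nova), (14, 23, 35, 22, Nova), (28, 1, 35, 2, Helix), (28, 13, 12, 2, Helix), (28, 18, 34, 2, Helix), (39, 1, 35, 28, Vega), (39, 13, 12, 28, Vega), (39, 18, 34, 28, Vega)}
Keep only column(s) sid, pname, price: {(2, Helix, 1), (2, Helix, 13), (2, Helix, 18), (22, Nova, 15), (22, Nova, 17), (22, Nova, 23), (28, Vega, 1), (28, Vega, 13), (28, Vega, 18)}

{(2, Helix, 1), (2, Helix, 13), (2, Helix, 18), (22, Nova, 15), (22, Nova, 17), (22, Nova, 23), (28, Vega, 1), (28, Vega, 13), (28, Vega, 18)}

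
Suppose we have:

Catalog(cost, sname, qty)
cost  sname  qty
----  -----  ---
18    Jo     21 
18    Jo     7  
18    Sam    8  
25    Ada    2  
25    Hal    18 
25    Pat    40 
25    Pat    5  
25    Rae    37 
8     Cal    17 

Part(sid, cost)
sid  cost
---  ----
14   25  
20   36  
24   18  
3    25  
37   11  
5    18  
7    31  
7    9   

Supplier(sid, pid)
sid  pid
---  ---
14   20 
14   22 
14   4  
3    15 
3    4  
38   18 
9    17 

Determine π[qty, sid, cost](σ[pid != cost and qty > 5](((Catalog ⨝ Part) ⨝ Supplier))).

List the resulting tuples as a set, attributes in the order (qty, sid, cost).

Joining Catalog and Part on cost yields {(18, Jo, 21, 24), (18, Jo, 21, 5), (18, Jo, 7, 24), (18, Jo, 7, 5), (18, Sam, 8, 24), (18, Sam, 8, 5), (25, Ada, 2, 14), (25, Ada, 2, 3), (25, Hal, 18, 14), (25, Hal, 18, 3), (25, Pat, 40, 14), (25, Pat, 40, 3), (25, Pat, 5, 14), (25, Pat, 5, 3), (25, Rae, 37, 14), (25, Rae, 37, 3)}.
Joining (Catalog ⨝ Part) and Supplier on sid yields {(25, Ada, 2, 14, 20), (25, Ada, 2, 14, 22), (25, Ada, 2, 14, 4), (25, Ada, 2, 3, 15), (25, Ada, 2, 3, 4), (25, Hal, 18, 14, 20), (25, Hal, 18, 14, 22), (25, Hal, 18, 14, 4), (25, Hal, 18, 3, 15), (25, Hal, 18, 3, 4), (25, Pat, 40, 14, 20), (25, Pat, 40, 14, 22), (25, Pat, 40, 14, 4), (25, Pat, 40, 3, 15), (25, Pat, 40, 3, 4), (25, Pat, 5, 14, 20), (25, Pat, 5, 14, 22), (25, Pat, 5, 14, 4), (25, Pat, 5, 3, 15), (25, Pat, 5, 3, 4), (25, Rae, 37, 14, 20), (25, Rae, 37, 14, 22), (25, Rae, 37, 14, 4), (25, Rae, 37, 3, 15), (25, Rae, 37, 3, 4)}.
σ[pid != cost and qty > 5]: keep tuples satisfying pid != cost and qty > 5 → {(25, Hal, 18, 14, 20), (25, Hal, 18, 14, 22), (25, Hal, 18, 14, 4), (25, Hal, 18, 3, 15), (25, Hal, 18, 3, 4), (25, Pat, 40, 14, 20), (25, Pat, 40, 14, 22), (25, Pat, 40, 14, 4), (25, Pat, 40, 3, 15), (25, Pat, 40, 3, 4), (25, Rae, 37, 14, 20), (25, Rae, 37, 14, 22), (25, Rae, 37, 14, 4), (25, Rae, 37, 3, 15), (25, Rae, 37, 3, 4)}
Keep only column(s) qty, sid, cost (9 duplicate(s) eliminated): {(18, 14, 25), (18, 3, 25), (37, 14, 25), (37, 3, 25), (40, 14, 25), (40, 3, 25)}

{(18, 14, 25), (18, 3, 25), (37, 14, 25), (37, 3, 25), (40, 14, 25), (40, 3, 25)}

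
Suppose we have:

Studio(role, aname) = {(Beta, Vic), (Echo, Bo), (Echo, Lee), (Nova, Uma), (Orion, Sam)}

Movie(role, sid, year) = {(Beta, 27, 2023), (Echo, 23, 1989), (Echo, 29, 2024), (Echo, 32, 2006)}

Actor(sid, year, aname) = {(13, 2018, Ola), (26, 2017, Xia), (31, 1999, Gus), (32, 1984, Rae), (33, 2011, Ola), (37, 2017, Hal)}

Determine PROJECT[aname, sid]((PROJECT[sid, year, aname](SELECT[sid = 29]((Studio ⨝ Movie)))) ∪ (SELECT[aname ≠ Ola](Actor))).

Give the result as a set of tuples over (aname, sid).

{(Bo, 29), (Gus, 31), (Hal, 37), (Lee, 29), (Rae, 32), (Xia, 26)}

Joining Studio and Movie on role yields {(Beta, Vic, 27, 2023), (Echo, Bo, 23, 1989), (Echo, Bo, 29, 2024), (Echo, Bo, 32, 2006), (Echo, Lee, 23, 1989), (Echo, Lee, 29, 2024), (Echo, Lee, 32, 2006)}.
σ[sid = 29]: keep tuples satisfying sid = 29 → {(Echo, Bo, 29, 2024), (Echo, Lee, 29, 2024)}
π_{sid, year, aname} gives {(29, 2024, Bo), (29, 2024, Lee)}.
σ[aname ≠ Ola]: keep tuples satisfying aname ≠ Ola → {(26, 2017, Xia), (31, 1999, Gus), (32, 1984, Rae), (37, 2017, Hal)}
Taking the union: {(26, 2017, Xia), (29, 2024, Bo), (29, 2024, Lee), (31, 1999, Gus), (32, 1984, Rae), (37, 2017, Hal)}
π_{aname, sid} gives {(Bo, 29), (Gus, 31), (Hal, 37), (Lee, 29), (Rae, 32), (Xia, 26)}.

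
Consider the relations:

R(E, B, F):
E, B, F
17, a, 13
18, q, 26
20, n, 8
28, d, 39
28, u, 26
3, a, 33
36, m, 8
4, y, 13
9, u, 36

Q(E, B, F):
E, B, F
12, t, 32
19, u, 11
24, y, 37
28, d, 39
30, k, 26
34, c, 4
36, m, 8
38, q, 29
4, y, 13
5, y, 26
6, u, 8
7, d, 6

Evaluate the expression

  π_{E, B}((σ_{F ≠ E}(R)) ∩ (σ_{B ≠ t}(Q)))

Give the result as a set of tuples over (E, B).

{(28, d), (36, m), (4, y)}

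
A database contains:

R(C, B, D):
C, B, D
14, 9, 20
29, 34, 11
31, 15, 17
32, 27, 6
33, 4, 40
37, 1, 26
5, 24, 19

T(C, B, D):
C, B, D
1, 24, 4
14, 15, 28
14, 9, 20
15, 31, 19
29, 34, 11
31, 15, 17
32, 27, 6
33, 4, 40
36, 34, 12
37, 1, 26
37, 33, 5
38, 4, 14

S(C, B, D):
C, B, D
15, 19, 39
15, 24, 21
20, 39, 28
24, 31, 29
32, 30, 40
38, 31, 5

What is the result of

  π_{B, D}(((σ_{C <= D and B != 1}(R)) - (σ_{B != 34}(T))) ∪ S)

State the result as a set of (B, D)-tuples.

{(19, 39), (24, 19), (24, 21), (30, 40), (31, 29), (31, 5), (39, 28)}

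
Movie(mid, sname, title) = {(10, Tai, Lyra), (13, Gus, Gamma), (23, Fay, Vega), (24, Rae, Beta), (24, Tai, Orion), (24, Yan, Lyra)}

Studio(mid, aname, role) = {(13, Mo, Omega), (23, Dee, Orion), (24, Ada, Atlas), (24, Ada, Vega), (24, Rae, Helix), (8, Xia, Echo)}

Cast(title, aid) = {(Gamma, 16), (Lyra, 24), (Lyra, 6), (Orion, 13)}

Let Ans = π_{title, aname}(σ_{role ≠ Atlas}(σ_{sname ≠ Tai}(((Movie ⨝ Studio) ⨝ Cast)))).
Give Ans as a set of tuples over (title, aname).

{(Gamma, Mo), (Lyra, Ada), (Lyra, Rae)}

Natural join on mid: {(13, Gus, Gamma, Mo, Omega), (23, Fay, Vega, Dee, Orion), (24, Rae, Beta, Ada, Atlas), (24, Rae, Beta, Ada, Vega), (24, Rae, Beta, Rae, Helix), (24, Tai, Orion, Ada, Atlas), (24, Tai, Orion, Ada, Vega), (24, Tai, Orion, Rae, Helix), (24, Yan, Lyra, Ada, Atlas), (24, Yan, Lyra, Ada, Vega), (24, Yan, Lyra, Rae, Helix)}
Natural join on title: {(13, Gus, Gamma, Mo, Omega, 16), (24, Tai, Orion, Ada, Atlas, 13), (24, Tai, Orion, Ada, Vega, 13), (24, Tai, Orion, Rae, Helix, 13), (24, Yan, Lyra, Ada, Atlas, 24), (24, Yan, Lyra, Ada, Atlas, 6), (24, Yan, Lyra, Ada, Vega, 24), (24, Yan, Lyra, Ada, Vega, 6), (24, Yan, Lyra, Rae, Helix, 24), (24, Yan, Lyra, Rae, Helix, 6)}
Apply σ_{sname ≠ Tai}; surviving tuples: {(13, Gus, Gamma, Mo, Omega, 16), (24, Yan, Lyra, Ada, Atlas, 24), (24, Yan, Lyra, Ada, Atlas, 6), (24, Yan, Lyra, Ada, Vega, 24), (24, Yan, Lyra, Ada, Vega, 6), (24, Yan, Lyra, Rae, Helix, 24), (24, Yan, Lyra, Rae, Helix, 6)}
Apply σ_{role ≠ Atlas}; surviving tuples: {(13, Gus, Gamma, Mo, Omega, 16), (24, Yan, Lyra, Ada, Vega, 24), (24, Yan, Lyra, Ada, Vega, 6), (24, Yan, Lyra, Rae, Helix, 24), (24, Yan, Lyra, Rae, Helix, 6)}
Keep only column(s) title, aname (2 duplicate(s) eliminated): {(Gamma, Mo), (Lyra, Ada), (Lyra, Rae)}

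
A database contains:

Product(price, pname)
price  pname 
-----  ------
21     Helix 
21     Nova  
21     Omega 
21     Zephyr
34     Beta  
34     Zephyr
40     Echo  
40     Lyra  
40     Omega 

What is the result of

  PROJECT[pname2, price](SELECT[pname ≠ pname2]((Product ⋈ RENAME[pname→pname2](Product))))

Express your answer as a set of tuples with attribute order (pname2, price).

ρ[pname→pname2]: schema becomes (price, pname2); tuples unchanged.
Joining Product and RENAME[pname→pname2](Product) on price yields {(21, Helix, Helix), (21, Helix, Nova), (21, Helix, Omega), (21, Helix, Zephyr), (21, Nova, Helix), (21, Nova, Nova), (21, Nova, Omega), (21, Nova, Zephyr), (21, Omega, Helix), (21, Omega, Nova), (21, Omega, Omega), (21, Omega, Zephyr), (21, Zephyr, Helix), (21, Zephyr, Nova), (21, Zephyr, Omega), (21, Zephyr, Zephyr), (34, Beta, Beta), (34, Beta, Zephyr), (34, Zephyr, Beta), (34, Zephyr, Zephyr), (40, Echo, Echo), (40, Echo, Lyra), (40, Echo, Omega), (40, Lyra, Echo), (40, Lyra, Lyra), (40, Lyra, Omega), (40, Omega, Echo), (40, Omega, Lyra), (40, Omega, Omega)}.
σ[pname ≠ pname2]: keep tuples satisfying pname ≠ pname2 → {(21, Helix, Nova), (21, Helix, Omega), (21, Helix, Zephyr), (21, Nova, Helix), (21, Nova, Omega), (21, Nova, Zephyr), (21, Omega, Helix), (21, Omega, Nova), (21, Omega, Zephyr), (21, Zephyr, Helix), (21, Zephyr, Nova), (21, Zephyr, Omega), (34, Beta, Zephyr), (34, Zephyr, Beta), (40, Echo, Lyra), (40, Echo, Omega), (40, Lyra, Echo), (40, Lyra, Omega), (40, Omega, Echo), (40, Omega, Lyra)}
π_{pname2, price} gives {(Beta, 34), (Echo, 40), (Helix, 21), (Lyra, 40), (Nova, 21), (Omega, 21), (Omega, 40), (Zephyr, 21), (Zephyr, 34)} (11 duplicate(s) eliminated).

{(Beta, 34), (Echo, 40), (Helix, 21), (Lyra, 40), (Nova, 21), (Omega, 21), (Omega, 40), (Zephyr, 21), (Zephyr, 34)}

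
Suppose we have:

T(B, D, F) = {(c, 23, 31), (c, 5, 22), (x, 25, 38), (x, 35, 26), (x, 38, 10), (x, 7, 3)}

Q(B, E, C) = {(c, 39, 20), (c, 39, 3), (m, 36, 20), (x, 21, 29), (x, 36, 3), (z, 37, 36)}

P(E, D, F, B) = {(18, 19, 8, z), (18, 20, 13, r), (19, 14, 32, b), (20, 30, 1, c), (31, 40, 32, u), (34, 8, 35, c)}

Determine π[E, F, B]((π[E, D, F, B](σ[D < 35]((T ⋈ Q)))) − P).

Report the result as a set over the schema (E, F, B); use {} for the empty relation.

{(21, 3, x), (21, 38, x), (36, 3, x), (36, 38, x), (39, 22, c), (39, 31, c)}

Joining T and Q on B yields {(c, 23, 31, 39, 20), (c, 23, 31, 39, 3), (c, 5, 22, 39, 20), (c, 5, 22, 39, 3), (x, 25, 38, 21, 29), (x, 25, 38, 36, 3), (x, 35, 26, 21, 29), (x, 35, 26, 36, 3), (x, 38, 10, 21, 29), (x, 38, 10, 36, 3), (x, 7, 3, 21, 29), (x, 7, 3, 36, 3)}.
Apply σ_{D < 35}; surviving tuples: {(c, 23, 31, 39, 20), (c, 23, 31, 39, 3), (c, 5, 22, 39, 20), (c, 5, 22, 39, 3), (x, 25, 38, 21, 29), (x, 25, 38, 36, 3), (x, 7, 3, 21, 29), (x, 7, 3, 36, 3)}
Keep only column(s) E, D, F, B (2 duplicate(s) eliminated): {(21, 25, 38, x), (21, 7, 3, x), (36, 25, 38, x), (36, 7, 3, x), (39, 23, 31, c), (39, 5, 22, c)}
Taking the difference: {(21, 25, 38, x), (21, 7, 3, x), (36, 25, 38, x), (36, 7, 3, x), (39, 23, 31, c), (39, 5, 22, c)}
Keep only column(s) E, F, B: {(21, 3, x), (21, 38, x), (36, 3, x), (36, 38, x), (39, 22, c), (39, 31, c)}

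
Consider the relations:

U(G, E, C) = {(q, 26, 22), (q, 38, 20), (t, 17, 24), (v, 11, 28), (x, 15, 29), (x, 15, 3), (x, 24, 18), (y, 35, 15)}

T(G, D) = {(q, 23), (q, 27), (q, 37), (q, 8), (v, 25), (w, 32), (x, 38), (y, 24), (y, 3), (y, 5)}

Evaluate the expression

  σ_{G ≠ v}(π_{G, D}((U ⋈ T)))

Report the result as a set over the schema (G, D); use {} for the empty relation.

{(q, 23), (q, 27), (q, 37), (q, 8), (x, 38), (y, 24), (y, 3), (y, 5)}

U ⋈ T (natural join on G): {(q, 26, 22, 23), (q, 26, 22, 27), (q, 26, 22, 37), (q, 26, 22, 8), (q, 38, 20, 23), (q, 38, 20, 27), (q, 38, 20, 37), (q, 38, 20, 8), (v, 11, 28, 25), (x, 15, 29, 38), (x, 15, 3, 38), (x, 24, 18, 38), (y, 35, 15, 24), (y, 35, 15, 3), (y, 35, 15, 5)}
π[G, D]: project onto (G, D) (6 duplicate(s) eliminated) → {(q, 23), (q, 27), (q, 37), (q, 8), (v, 25), (x, 38), (y, 24), (y, 3), (y, 5)}
Apply σ_{G ≠ v}; surviving tuples: {(q, 23), (q, 27), (q, 37), (q, 8), (x, 38), (y, 24), (y, 3), (y, 5)}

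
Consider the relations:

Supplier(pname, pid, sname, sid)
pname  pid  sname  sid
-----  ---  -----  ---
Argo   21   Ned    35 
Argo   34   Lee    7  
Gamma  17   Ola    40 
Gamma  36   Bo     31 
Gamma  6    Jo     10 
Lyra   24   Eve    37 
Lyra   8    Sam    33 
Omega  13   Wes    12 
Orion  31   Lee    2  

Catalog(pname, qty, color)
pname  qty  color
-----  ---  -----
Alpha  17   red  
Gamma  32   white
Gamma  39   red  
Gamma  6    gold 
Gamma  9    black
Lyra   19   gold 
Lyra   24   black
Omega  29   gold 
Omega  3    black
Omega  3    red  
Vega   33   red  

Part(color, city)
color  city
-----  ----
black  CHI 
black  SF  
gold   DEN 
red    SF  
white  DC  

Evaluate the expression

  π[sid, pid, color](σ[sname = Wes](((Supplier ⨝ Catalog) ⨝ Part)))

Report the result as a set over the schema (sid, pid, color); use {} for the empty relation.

{(12, 13, black), (12, 13, gold), (12, 13, red)}

Natural join on pname: {(Gamma, 17, Ola, 40, 32, white), (Gamma, 17, Ola, 40, 39, red), (Gamma, 17, Ola, 40, 6, gold), (Gamma, 17, Ola, 40, 9, black), (Gamma, 36, Bo, 31, 32, white), (Gamma, 36, Bo, 31, 39, red), (Gamma, 36, Bo, 31, 6, gold), (Gamma, 36, Bo, 31, 9, black), (Gamma, 6, Jo, 10, 32, white), (Gamma, 6, Jo, 10, 39, red), (Gamma, 6, Jo, 10, 6, gold), (Gamma, 6, Jo, 10, 9, black), (Lyra, 24, Eve, 37, 19, gold), (Lyra, 24, Eve, 37, 24, black), (Lyra, 8, Sam, 33, 19, gold), (Lyra, 8, Sam, 33, 24, black), (Omega, 13, Wes, 12, 29, gold), (Omega, 13, Wes, 12, 3, black), (Omega, 13, Wes, 12, 3, red)}
Natural join on color: {(Gamma, 17, Ola, 40, 32, white, DC), (Gamma, 17, Ola, 40, 39, red, SF), (Gamma, 17, Ola, 40, 6, gold, DEN), (Gamma, 17, Ola, 40, 9, black, CHI), (Gamma, 17, Ola, 40, 9, black, SF), (Gamma, 36, Bo, 31, 32, white, DC), (Gamma, 36, Bo, 31, 39, red, SF), (Gamma, 36, Bo, 31, 6, gold, DEN), (Gamma, 36, Bo, 31, 9, black, CHI), (Gamma, 36, Bo, 31, 9, black, SF), (Gamma, 6, Jo, 10, 32, white, DC), (Gamma, 6, Jo, 10, 39, red, SF), (Gamma, 6, Jo, 10, 6, gold, DEN), (Gamma, 6, Jo, 10, 9, black, CHI), (Gamma, 6, Jo, 10, 9, black, SF), (Lyra, 24, Eve, 37, 19, gold, DEN), (Lyra, 24, Eve, 37, 24, black, CHI), (Lyra, 24, Eve, 37, 24, black, SF), (Lyra, 8, Sam, 33, 19, gold, DEN), (Lyra, 8, Sam, 33, 24, black, CHI), (Lyra, 8, Sam, 33, 24, black, SF), (Omega, 13, Wes, 12, 29, gold, DEN), (Omega, 13, Wes, 12, 3, black, CHI), (Omega, 13, Wes, 12, 3, black, SF), (Omega, 13, Wes, 12, 3, red, SF)}
σ[sname = Wes]: keep tuples satisfying sname = Wes → {(Omega, 13, Wes, 12, 29, gold, DEN), (Omega, 13, Wes, 12, 3, black, CHI), (Omega, 13, Wes, 12, 3, black, SF), (Omega, 13, Wes, 12, 3, red, SF)}
π_{sid, pid, color} gives {(12, 13, black), (12, 13, gold), (12, 13, red)} (1 duplicate(s) eliminated).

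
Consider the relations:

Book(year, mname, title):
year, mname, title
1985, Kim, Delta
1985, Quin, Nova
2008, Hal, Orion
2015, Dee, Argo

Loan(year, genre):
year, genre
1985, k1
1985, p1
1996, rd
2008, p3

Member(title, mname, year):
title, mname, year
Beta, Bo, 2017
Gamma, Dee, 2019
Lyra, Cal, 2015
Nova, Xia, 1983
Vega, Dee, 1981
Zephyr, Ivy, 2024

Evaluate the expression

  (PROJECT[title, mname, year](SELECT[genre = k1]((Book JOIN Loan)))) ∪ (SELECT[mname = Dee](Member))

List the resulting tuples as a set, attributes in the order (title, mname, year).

{(Delta, Kim, 1985), (Gamma, Dee, 2019), (Nova, Quin, 1985), (Vega, Dee, 1981)}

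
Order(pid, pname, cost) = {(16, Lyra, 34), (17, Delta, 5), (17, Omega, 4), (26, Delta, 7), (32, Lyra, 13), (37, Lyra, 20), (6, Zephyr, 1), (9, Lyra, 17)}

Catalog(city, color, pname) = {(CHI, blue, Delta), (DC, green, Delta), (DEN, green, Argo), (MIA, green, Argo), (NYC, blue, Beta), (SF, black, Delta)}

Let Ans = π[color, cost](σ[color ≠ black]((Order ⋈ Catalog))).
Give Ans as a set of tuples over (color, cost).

Natural join on pname: {(17, Delta, 5, CHI, blue), (17, Delta, 5, DC, green), (17, Delta, 5, SF, black), (26, Delta, 7, CHI, blue), (26, Delta, 7, DC, green), (26, Delta, 7, SF, black)}
σ[color ≠ black]: keep tuples satisfying color ≠ black → {(17, Delta, 5, CHI, blue), (17, Delta, 5, DC, green), (26, Delta, 7, CHI, blue), (26, Delta, 7, DC, green)}
Projecting to color, cost: {(blue, 5), (blue, 7), (green, 5), (green, 7)}

{(blue, 5), (blue, 7), (green, 5), (green, 7)}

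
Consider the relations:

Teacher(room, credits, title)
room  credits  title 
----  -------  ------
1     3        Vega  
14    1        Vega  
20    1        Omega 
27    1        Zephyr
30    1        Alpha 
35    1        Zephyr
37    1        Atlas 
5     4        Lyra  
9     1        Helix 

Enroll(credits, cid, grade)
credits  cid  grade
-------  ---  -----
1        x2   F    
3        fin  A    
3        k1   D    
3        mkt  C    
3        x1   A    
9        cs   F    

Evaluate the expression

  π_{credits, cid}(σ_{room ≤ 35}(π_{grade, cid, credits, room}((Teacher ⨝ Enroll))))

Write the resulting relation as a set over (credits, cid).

Joining Teacher and Enroll on credits yields {(1, 3, Vega, fin, A), (1, 3, Vega, k1, D), (1, 3, Vega, mkt, C), (1, 3, Vega, x1, A), (14, 1, Vega, x2, F), (20, 1, Omega, x2, F), (27, 1, Zephyr, x2, F), (30, 1, Alpha, x2, F), (35, 1, Zephyr, x2, F), (37, 1, Atlas, x2, F), (9, 1, Helix, x2, F)}.
Keep only column(s) grade, cid, credits, room: {(A, fin, 3, 1), (A, x1, 3, 1), (C, mkt, 3, 1), (D, k1, 3, 1), (F, x2, 1, 14), (F, x2, 1, 20), (F, x2, 1, 27), (F, x2, 1, 30), (F, x2, 1, 35), (F, x2, 1, 37), (F, x2, 1, 9)}
σ[room ≤ 35]: keep tuples satisfying room ≤ 35 → {(A, fin, 3, 1), (A, x1, 3, 1), (C, mkt, 3, 1), (D, k1, 3, 1), (F, x2, 1, 14), (F, x2, 1, 20), (F, x2, 1, 27), (F, x2, 1, 30), (F, x2, 1, 35), (F, x2, 1, 9)}
Keep only column(s) credits, cid (5 duplicate(s) eliminated): {(1, x2), (3, fin), (3, k1), (3, mkt), (3, x1)}

{(1, x2), (3, fin), (3, k1), (3, mkt), (3, x1)}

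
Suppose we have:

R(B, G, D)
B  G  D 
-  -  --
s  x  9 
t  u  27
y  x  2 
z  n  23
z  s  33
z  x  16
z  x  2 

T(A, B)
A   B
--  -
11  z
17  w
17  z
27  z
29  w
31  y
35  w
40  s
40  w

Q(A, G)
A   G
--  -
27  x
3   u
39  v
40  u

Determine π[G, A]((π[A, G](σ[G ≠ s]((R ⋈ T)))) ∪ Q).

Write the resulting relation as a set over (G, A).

{(n, 11), (n, 17), (n, 27), (u, 3), (u, 40), (v, 39), (x, 11), (x, 17), (x, 27), (x, 31), (x, 40)}

R ⋈ T (natural join on B): {(s, x, 9, 40), (y, x, 2, 31), (z, n, 23, 11), (z, n, 23, 17), (z, n, 23, 27), (z, s, 33, 11), (z, s, 33, 17), (z, s, 33, 27), (z, x, 16, 11), (z, x, 16, 17), (z, x, 16, 27), (z, x, 2, 11), (z, x, 2, 17), (z, x, 2, 27)}
σ[G ≠ s]: keep tuples satisfying G ≠ s → {(s, x, 9, 40), (y, x, 2, 31), (z, n, 23, 11), (z, n, 23, 17), (z, n, 23, 27), (z, x, 16, 11), (z, x, 16, 17), (z, x, 16, 27), (z, x, 2, 11), (z, x, 2, 17), (z, x, 2, 27)}
π_{A, G} gives {(11, n), (11, x), (17, n), (17, x), (27, n), (27, x), (31, x), (40, x)} (3 duplicate(s) eliminated).
Union: {(11, n), (11, x), (17, n), (17, x), (27, n), (27, x), (31, x), (40, x)} with {(27, x), (3, u), (39, v), (40, u)} → {(11, n), (11, x), (17, n), (17, x), (27, n), (27, x), (3, u), (31, x), (39, v), (40, u), (40, x)}
π_{G, A} gives {(n, 11), (n, 17), (n, 27), (u, 3), (u, 40), (v, 39), (x, 11), (x, 17), (x, 27), (x, 31), (x, 40)}.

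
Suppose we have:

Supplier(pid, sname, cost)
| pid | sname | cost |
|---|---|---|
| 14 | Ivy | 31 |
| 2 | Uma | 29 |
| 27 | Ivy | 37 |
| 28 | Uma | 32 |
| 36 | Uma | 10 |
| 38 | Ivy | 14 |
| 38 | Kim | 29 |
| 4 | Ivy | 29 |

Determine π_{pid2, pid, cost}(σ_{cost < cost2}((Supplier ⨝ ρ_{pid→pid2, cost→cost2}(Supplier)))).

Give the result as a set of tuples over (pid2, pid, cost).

{(14, 38, 14), (14, 4, 29), (2, 36, 10), (27, 14, 31), (27, 38, 14), (27, 4, 29), (28, 2, 29), (28, 36, 10), (4, 38, 14)}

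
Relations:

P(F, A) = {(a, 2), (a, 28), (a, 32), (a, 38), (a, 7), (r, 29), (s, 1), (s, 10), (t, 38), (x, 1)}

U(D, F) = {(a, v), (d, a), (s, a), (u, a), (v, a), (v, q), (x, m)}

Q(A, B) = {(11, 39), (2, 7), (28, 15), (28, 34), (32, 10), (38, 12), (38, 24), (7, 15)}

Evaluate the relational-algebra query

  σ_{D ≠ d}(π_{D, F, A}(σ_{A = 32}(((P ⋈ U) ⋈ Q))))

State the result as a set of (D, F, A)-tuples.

{(s, a, 32), (u, a, 32), (v, a, 32)}

Natural join on F: {(a, 2, d), (a, 2, s), (a, 2, u), (a, 2, v), (a, 28, d), (a, 28, s), (a, 28, u), (a, 28, v), (a, 32, d), (a, 32, s), (a, 32, u), (a, 32, v), (a, 38, d), (a, 38, s), (a, 38, u), (a, 38, v), (a, 7, d), (a, 7, s), (a, 7, u), (a, 7, v)}
Natural join on A: {(a, 2, d, 7), (a, 2, s, 7), (a, 2, u, 7), (a, 2, v, 7), (a, 28, d, 15), (a, 28, d, 34), (a, 28, s, 15), (a, 28, s, 34), (a, 28, u, 15), (a, 28, u, 34), (a, 28, v, 15), (a, 28, v, 34), (a, 32, d, 10), (a, 32, s, 10), (a, 32, u, 10), (a, 32, v, 10), (a, 38, d, 12), (a, 38, d, 24), (a, 38, s, 12), (a, 38, s, 24), (a, 38, u, 12), (a, 38, u, 24), (a, 38, v, 12), (a, 38, v, 24), (a, 7, d, 15), (a, 7, s, 15), (a, 7, u, 15), (a, 7, v, 15)}
Selection A = 32: {(a, 32, d, 10), (a, 32, s, 10), (a, 32, u, 10), (a, 32, v, 10)}
Keep only column(s) D, F, A: {(d, a, 32), (s, a, 32), (u, a, 32), (v, a, 32)}
Selection D ≠ d: {(s, a, 32), (u, a, 32), (v, a, 32)}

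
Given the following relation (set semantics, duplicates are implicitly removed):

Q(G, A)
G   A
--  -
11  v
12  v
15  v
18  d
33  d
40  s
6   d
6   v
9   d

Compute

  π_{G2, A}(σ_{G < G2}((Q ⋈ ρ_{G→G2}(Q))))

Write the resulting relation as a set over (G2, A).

{(11, v), (12, v), (15, v), (18, d), (33, d), (9, d)}

ρ[G→G2]: schema becomes (G2, A); tuples unchanged.
Joining Q and ρ_{G→G2}(Q) on A yields {(11, v, 11), (11, v, 12), (11, v, 15), (11, v, 6), (12, v, 11), (12, v, 12), (12, v, 15), (12, v, 6), (15, v, 11), (15, v, 12), (15, v, 15), (15, v, 6), (18, d, 18), (18, d, 33), (18, d, 6), (18, d, 9), (33, d, 18), (33, d, 33), (33, d, 6), (33, d, 9), (40, s, 40), (6, d, 18), (6, d, 33), (6, d, 6), (6, d, 9), (6, v, 11), (6, v, 12), (6, v, 15), (6, v, 6), (9, d, 18), (9, d, 33), (9, d, 6), (9, d, 9)}.
Filtering on G < G2 leaves {(11, v, 12), (11, v, 15), (12, v, 15), (18, d, 33), (6, d, 18), (6, d, 33), (6, d, 9), (6, v, 11), (6, v, 12), (6, v, 15), (9, d, 18), (9, d, 33)}.
π_{G2, A} gives {(11, v), (12, v), (15, v), (18, d), (33, d), (9, d)} (6 duplicate(s) eliminated).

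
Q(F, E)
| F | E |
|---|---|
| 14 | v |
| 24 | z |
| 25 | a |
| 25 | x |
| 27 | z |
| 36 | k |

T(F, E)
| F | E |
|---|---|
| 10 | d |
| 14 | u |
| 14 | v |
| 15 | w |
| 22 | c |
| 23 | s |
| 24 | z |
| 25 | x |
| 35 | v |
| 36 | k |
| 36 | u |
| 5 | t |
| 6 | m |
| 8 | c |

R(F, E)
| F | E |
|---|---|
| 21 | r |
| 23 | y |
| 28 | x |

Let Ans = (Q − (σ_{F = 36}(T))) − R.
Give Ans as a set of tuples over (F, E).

Apply σ_{F = 36}; surviving tuples: {(36, k), (36, u)}
Taking the difference: {(14, v), (24, z), (25, a), (25, x), (27, z)}
Taking the difference: {(14, v), (24, z), (25, a), (25, x), (27, z)}

{(14, v), (24, z), (25, a), (25, x), (27, z)}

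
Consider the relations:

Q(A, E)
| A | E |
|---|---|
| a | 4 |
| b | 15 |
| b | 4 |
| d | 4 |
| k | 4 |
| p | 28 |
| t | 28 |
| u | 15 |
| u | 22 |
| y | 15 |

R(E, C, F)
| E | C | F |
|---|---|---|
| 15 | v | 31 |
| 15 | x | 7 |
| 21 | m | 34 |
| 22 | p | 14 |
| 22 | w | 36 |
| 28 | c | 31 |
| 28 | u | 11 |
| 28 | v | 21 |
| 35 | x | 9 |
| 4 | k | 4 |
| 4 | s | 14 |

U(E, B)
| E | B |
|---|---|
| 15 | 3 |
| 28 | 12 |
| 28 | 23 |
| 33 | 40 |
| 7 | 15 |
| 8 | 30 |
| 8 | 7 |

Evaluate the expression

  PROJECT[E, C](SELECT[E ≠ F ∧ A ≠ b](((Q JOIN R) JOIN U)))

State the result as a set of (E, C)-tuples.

{(15, v), (15, x), (28, c), (28, u), (28, v)}

Natural join on E: {(a, 4, k, 4), (a, 4, s, 14), (b, 15, v, 31), (b, 15, x, 7), (b, 4, k, 4), (b, 4, s, 14), (d, 4, k, 4), (d, 4, s, 14), (k, 4, k, 4), (k, 4, s, 14), (p, 28, c, 31), (p, 28, u, 11), (p, 28, v, 21), (t, 28, c, 31), (t, 28, u, 11), (t, 28, v, 21), (u, 15, v, 31), (u, 15, x, 7), (u, 22, p, 14), (u, 22, w, 36), (y, 15, v, 31), (y, 15, x, 7)}
Natural join on E: {(b, 15, v, 31, 3), (b, 15, x, 7, 3), (p, 28, c, 31, 12), (p, 28, c, 31, 23), (p, 28, u, 11, 12), (p, 28, u, 11, 23), (p, 28, v, 21, 12), (p, 28, v, 21, 23), (t, 28, c, 31, 12), (t, 28, c, 31, 23), (t, 28, u, 11, 12), (t, 28, u, 11, 23), (t, 28, v, 21, 12), (t, 28, v, 21, 23), (u, 15, v, 31, 3), (u, 15, x, 7, 3), (y, 15, v, 31, 3), (y, 15, x, 7, 3)}
Filtering on E ≠ F ∧ A ≠ b leaves {(p, 28, c, 31, 12), (p, 28, c, 31, 23), (p, 28, u, 11, 12), (p, 28, u, 11, 23), (p, 28, v, 21, 12), (p, 28, v, 21, 23), (t, 28, c, 31, 12), (t, 28, c, 31, 23), (t, 28, u, 11, 12), (t, 28, u, 11, 23), (t, 28, v, 21, 12), (t, 28, v, 21, 23), (u, 15, v, 31, 3), (u, 15, x, 7, 3), (y, 15, v, 31, 3), (y, 15, x, 7, 3)}.
Projecting to E, C (11 duplicate(s) eliminated): {(15, v), (15, x), (28, c), (28, u), (28, v)}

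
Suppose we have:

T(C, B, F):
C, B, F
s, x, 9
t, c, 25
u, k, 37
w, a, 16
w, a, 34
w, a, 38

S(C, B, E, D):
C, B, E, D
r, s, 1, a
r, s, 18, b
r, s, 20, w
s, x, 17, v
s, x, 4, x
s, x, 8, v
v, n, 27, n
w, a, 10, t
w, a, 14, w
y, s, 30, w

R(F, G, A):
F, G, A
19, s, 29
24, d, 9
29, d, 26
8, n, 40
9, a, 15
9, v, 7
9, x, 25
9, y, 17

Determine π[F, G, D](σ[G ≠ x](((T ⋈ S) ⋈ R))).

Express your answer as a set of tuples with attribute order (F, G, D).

{(9, a, v), (9, a, x), (9, v, v), (9, v, x), (9, y, v), (9, y, x)}

Natural join on C, B: {(s, x, 9, 17, v), (s, x, 9, 4, x), (s, x, 9, 8, v), (w, a, 16, 10, t), (w, a, 16, 14, w), (w, a, 34, 10, t), (w, a, 34, 14, w), (w, a, 38, 10, t), (w, a, 38, 14, w)}
Natural join on F: {(s, x, 9, 17, v, a, 15), (s, x, 9, 17, v, v, 7), (s, x, 9, 17, v, x, 25), (s, x, 9, 17, v, y, 17), (s, x, 9, 4, x, a, 15), (s, x, 9, 4, x, v, 7), (s, x, 9, 4, x, x, 25), (s, x, 9, 4, x, y, 17), (s, x, 9, 8, v, a, 15), (s, x, 9, 8, v, v, 7), (s, x, 9, 8, v, x, 25), (s, x, 9, 8, v, y, 17)}
σ[G ≠ x]: keep tuples satisfying G ≠ x → {(s, x, 9, 17, v, a, 15), (s, x, 9, 17, v, v, 7), (s, x, 9, 17, v, y, 17), (s, x, 9, 4, x, a, 15), (s, x, 9, 4, x, v, 7), (s, x, 9, 4, x, y, 17), (s, x, 9, 8, v, a, 15), (s, x, 9, 8, v, v, 7), (s, x, 9, 8, v, y, 17)}
Projecting to F, G, D (3 duplicate(s) eliminated): {(9, a, v), (9, a, x), (9, v, v), (9, v, x), (9, y, v), (9, y, x)}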